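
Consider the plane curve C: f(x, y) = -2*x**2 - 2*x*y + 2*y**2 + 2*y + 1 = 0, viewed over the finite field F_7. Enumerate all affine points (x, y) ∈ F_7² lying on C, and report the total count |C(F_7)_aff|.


Affine F_7-points: {(1, 2), (1, 5), (2, 0), (2, 1), (4, 1), (4, 2), (5, 0), (5, 4)}; count = 8.

For each of the 49 pairs (x, y) ∈ F_7², evaluate f(x, y) mod 7. Record the zeros.
  x = 0: [0↦1, 1↦5, 2↦6, 3↦4, 4↦6, 5↦5, 6↦1]  zeros at y ∈ ∅
  x = 1: [0↦6, 1↦1, 2↦0, 3↦3, 4↦3, 5↦0, 6↦1]  zeros at y ∈ {2, 5}
  x = 2: [0↦0, 1↦0, 2↦4, 3↦5, 4↦3, 5↦5, 6↦4]  zeros at y ∈ {0, 1}
  x = 3: [0↦4, 1↦2, 2↦4, 3↦3, 4↦6, 5↦6, 6↦3]  zeros at y ∈ ∅
  x = 4: [0↦4, 1↦0, 2↦0, 3↦4, 4↦5, 5↦3, 6↦5]  zeros at y ∈ {1, 2}
  x = 5: [0↦0, 1↦1, 2↦6, 3↦1, 4↦0, 5↦3, 6↦3]  zeros at y ∈ {0, 4}
  x = 6: [0↦6, 1↦5, 2↦1, 3↦1, 4↦5, 5↦6, 6↦4]  zeros at y ∈ ∅
Collecting zeros: affine points = {(1, 2), (1, 5), (2, 0), (2, 1), (4, 1), (4, 2), (5, 0), (5, 4)}.
Total count |C(F_7)_aff| = 8.


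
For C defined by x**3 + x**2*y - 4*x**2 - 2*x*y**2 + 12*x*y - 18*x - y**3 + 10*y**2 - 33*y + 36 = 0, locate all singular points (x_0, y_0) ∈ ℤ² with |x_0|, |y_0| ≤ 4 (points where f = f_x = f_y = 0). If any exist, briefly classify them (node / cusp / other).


Singular points: {(0, 3)}; classification: node.

Compute partial derivatives:
  f_x = 3*x**2 + 2*x*y - 8*x - 2*y**2 + 12*y - 18.
  f_y = x**2 - 4*x*y + 12*x - 3*y**2 + 20*y - 33.
Scan x_0 ∈ {−4, ..., 4}. For each x_0, f_y(x_0, y) is a polynomial in y; find its integer roots y ∈ {−4, ..., 4}, then test f_x and f at those candidates.
  x = -4: f_y(-4, y) = -3*y**2 + 36*y - 65; no integer root y with |y| ≤ 4.
  x = -3: f_y(-3, y) = -3*y**2 + 32*y - 60; no integer root y with |y| ≤ 4.
  x = -2: f_y(-2, y) = -3*y**2 + 28*y - 53; no integer root y with |y| ≤ 4.
  x = -1: f_y(-1, y) = -3*y**2 + 24*y - 44; no integer root y with |y| ≤ 4.
  x = 0: f_y(0, y) = -3*y**2 + 20*y - 33; vanishes at y ∈ {3}. (0, 3): f_x = 0, f = 0 — SINGULAR.
  x = 1: f_y(1, y) = -3*y**2 + 16*y - 20; vanishes at y ∈ {2}. (1, 2): f_x = -3 ≠ 0.
  x = 2: f_y(2, y) = -3*y**2 + 12*y - 5; no integer root y with |y| ≤ 4.
  x = 3: f_y(3, y) = -3*y**2 + 8*y + 12; no integer root y with |y| ≤ 4.
  x = 4: f_y(4, y) = -3*y**2 + 4*y + 31; no integer root y with |y| ≤ 4.
Only singular point on the grid: (0, 3).
Classify: substitute x = 0 + u, y = 3 + v and expand: f = u**3 + u**2*v - u**2 - 2*u*v**2 - v**3 + v**2.
No constant or linear terms (consistent with a singular point). Quadratic part: -u**2 + v**2. Cubic part: u**3 + u**2*v - 2*u*v**2 - v**3.
The quadratic part v**2 - u**2 = (v − u)(v + u) splits into two distinct linear factors, so there are two distinct tangent lines y − 3 = ±(x − 0) — this is a node (ordinary double point).
Classification: node.


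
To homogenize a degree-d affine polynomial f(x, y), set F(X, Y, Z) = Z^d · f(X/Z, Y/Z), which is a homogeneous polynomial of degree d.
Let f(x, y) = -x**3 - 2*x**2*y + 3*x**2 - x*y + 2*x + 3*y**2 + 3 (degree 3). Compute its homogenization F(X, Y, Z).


F(X, Y, Z) = -X**3 - 2*X**2*Y + 3*X**2*Z - X*Y*Z + 2*X*Z**2 + 3*Y**2*Z + 3*Z**3

deg(f) = 3.
Substitute x = X/Z, y = Y/Z into f, then multiply by Z^3.
  monomial -1·x^3·y^0 ↦ -1·X^3·Y^0·Z^0.
  monomial -2·x^2·y^1 ↦ -2·X^2·Y^1·Z^0.
  monomial 3·x^2·y^0 ↦ 3·X^2·Y^0·Z^1.
  monomial -1·x^1·y^1 ↦ -1·X^1·Y^1·Z^1.
  monomial 2·x^1·y^0 ↦ 2·X^1·Y^0·Z^2.
  monomial 3·x^0·y^2 ↦ 3·X^0·Y^2·Z^1.
  monomial 3·x^0·y^0 ↦ 3·X^0·Y^0·Z^3.
Collecting: F(X, Y, Z) = -X**3 - 2*X**2*Y + 3*X**2*Z - X*Y*Z + 2*X*Z**2 + 3*Y**2*Z + 3*Z**3.


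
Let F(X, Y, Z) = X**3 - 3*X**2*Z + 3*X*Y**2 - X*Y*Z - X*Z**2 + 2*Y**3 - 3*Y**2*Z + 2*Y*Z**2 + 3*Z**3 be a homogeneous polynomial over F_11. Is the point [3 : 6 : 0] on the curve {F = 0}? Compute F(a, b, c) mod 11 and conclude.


F(3,6,0) ≡ 2 (mod 11); P is NOT on the curve.

Evaluate F(3, 6, 0) term-by-term (mod 11).
  X**3 ↦ 1·27·1·1 = 27
  -3*X**2*Z ↦ -3·9·1·0 = 0
  3*X*Y**2 ↦ 3·3·36·1 = 324
  -X*Y*Z ↦ -1·3·6·0 = 0
  -X*Z**2 ↦ -1·3·1·0 = 0
  2*Y**3 ↦ 2·1·216·1 = 432
  -3*Y**2*Z ↦ -3·1·36·0 = 0
  2*Y*Z**2 ↦ 2·1·6·0 = 0
  3*Z**3 ↦ 3·1·1·0 = 0
Sum: F(3, 6, 0) = (27) + (0) + (324) + (0) + (0) + (432) + (0) + (0) + (0) = 783.
Reducing mod 11: 783 ≡ 2 (mod 11).
Since F(a, b, c) ≡ 2 ≠ 0 (mod 11), P does NOT lie on the curve.


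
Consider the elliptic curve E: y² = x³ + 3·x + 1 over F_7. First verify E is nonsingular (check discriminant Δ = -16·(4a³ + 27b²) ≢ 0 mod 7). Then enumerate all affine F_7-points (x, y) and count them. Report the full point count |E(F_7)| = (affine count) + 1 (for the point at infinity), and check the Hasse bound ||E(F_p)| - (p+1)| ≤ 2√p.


Affine points = {(0, 1), (0, 6), (2, 1), (2, 6), (3, 3), (3, 4), (4, 0), (5, 1), (5, 6), (6, 2), (6, 5)}; affine count = 11; |E(F_7)| = 12.

Discriminant check: Δ ∝ 4a³ + 27b² = 4·3³ + 27·1² = 4·27 + 27·1 ≡ 2 (mod 7). Nonzero ⇒ E is nonsingular.
For each x ∈ F_7, compute rhs = x³ + 3·x + 1 mod 7, then count y ∈ F_7 with y² ≡ rhs.
  x = 0: rhs = 1, matching y values: 1, 6 (2 points).
  x = 1: rhs = 5, matching y values: none (0 points).
  x = 2: rhs = 1, matching y values: 1, 6 (2 points).
  x = 3: rhs = 2, matching y values: 3, 4 (2 points).
  x = 4: rhs = 0, matching y values: 0 (1 points).
  x = 5: rhs = 1, matching y values: 1, 6 (2 points).
  x = 6: rhs = 4, matching y values: 2, 5 (2 points).
Total affine count: 11.
Full point count |E(F_7)| = 11 + 1 = 12.
Hasse bound: |12 − (7+1)| = |4| = 4 ≤ 2√7 ≈ 5.2915 ✓.


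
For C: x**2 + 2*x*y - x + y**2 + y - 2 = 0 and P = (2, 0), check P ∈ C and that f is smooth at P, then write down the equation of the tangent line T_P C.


Tangent line at P: 3*x + 5*y - 6 = 0.

Step 1: f(2, 0) = 0, so P lies on C.
Step 2: partial derivatives
  f_x(x, y) = 2*x + 2*y - 1, f_y(x, y) = 2*x + 2*y + 1.
  f_x(P) = 3, f_y(P) = 5 (gradient nonzero, so P is smooth).
Step 3: tangent line at P: 3·(x − 2) + 5·(y − 0) = 0.
Expanding: 3*x + 5*y - 6 = 0.


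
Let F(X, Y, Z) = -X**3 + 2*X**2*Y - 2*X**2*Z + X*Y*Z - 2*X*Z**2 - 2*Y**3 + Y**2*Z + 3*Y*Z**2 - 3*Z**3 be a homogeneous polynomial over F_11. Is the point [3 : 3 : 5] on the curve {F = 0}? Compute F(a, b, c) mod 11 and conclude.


F(3,3,5) ≡ 3 (mod 11); P is NOT on the curve.

Evaluate F(3, 3, 5) term-by-term (mod 11).
  -X**3 ↦ -1·27·1·1 = -27
  2*X**2*Y ↦ 2·9·3·1 = 54
  -2*X**2*Z ↦ -2·9·1·5 = -90
  X*Y*Z ↦ 1·3·3·5 = 45
  -2*X*Z**2 ↦ -2·3·1·25 = -150
  -2*Y**3 ↦ -2·1·27·1 = -54
  Y**2*Z ↦ 1·1·9·5 = 45
  3*Y*Z**2 ↦ 3·1·3·25 = 225
  -3*Z**3 ↦ -3·1·1·125 = -375
Sum: F(3, 3, 5) = (-27) + (54) + (-90) + (45) + (-150) + (-54) + (45) + (225) + (-375) = -327.
Reducing mod 11: -327 ≡ 3 (mod 11).
Since F(a, b, c) ≡ 3 ≠ 0 (mod 11), P does NOT lie on the curve.


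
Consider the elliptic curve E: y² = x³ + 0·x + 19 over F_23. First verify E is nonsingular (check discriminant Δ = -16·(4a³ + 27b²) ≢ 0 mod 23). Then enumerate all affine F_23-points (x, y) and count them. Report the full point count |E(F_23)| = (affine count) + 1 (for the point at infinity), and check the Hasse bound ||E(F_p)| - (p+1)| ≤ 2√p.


Affine points = {(2, 2), (2, 21), (3, 0), (5, 11), (5, 12), (8, 5), (8, 18), (9, 9), (9, 14), (11, 4), (11, 19), (13, 10), (13, 13), (14, 7), (14, 16), (15, 6), (15, 17), (18, 3), (18, 20), (19, 1), (19, 22), (22, 8), (22, 15)}; affine count = 23; |E(F_23)| = 24.

Discriminant check: Δ ∝ 4a³ + 27b² = 4·0³ + 27·19² = 4·0 + 27·361 ≡ 18 (mod 23). Nonzero ⇒ E is nonsingular.
For each x ∈ F_23, compute rhs = x³ + 0·x + 19 mod 23, then count y ∈ F_23 with y² ≡ rhs.
  x = 0: rhs = 19, matching y values: none (0 points).
  x = 1: rhs = 20, matching y values: none (0 points).
  x = 2: rhs = 4, matching y values: 2, 21 (2 points).
  x = 3: rhs = 0, matching y values: 0 (1 points).
  x = 4: rhs = 14, matching y values: none (0 points).
  x = 5: rhs = 6, matching y values: 11, 12 (2 points).
  x = 6: rhs = 5, matching y values: none (0 points).
  x = 7: rhs = 17, matching y values: none (0 points).
  x = 8: rhs = 2, matching y values: 5, 18 (2 points).
  x = 9: rhs = 12, matching y values: 9, 14 (2 points).
  x = 10: rhs = 7, matching y values: none (0 points).
  x = 11: rhs = 16, matching y values: 4, 19 (2 points).
  x = 12: rhs = 22, matching y values: none (0 points).
  x = 13: rhs = 8, matching y values: 10, 13 (2 points).
  x = 14: rhs = 3, matching y values: 7, 16 (2 points).
  x = 15: rhs = 13, matching y values: 6, 17 (2 points).
  x = 16: rhs = 21, matching y values: none (0 points).
  x = 17: rhs = 10, matching y values: none (0 points).
  x = 18: rhs = 9, matching y values: 3, 20 (2 points).
  x = 19: rhs = 1, matching y values: 1, 22 (2 points).
  x = 20: rhs = 15, matching y values: none (0 points).
  x = 21: rhs = 11, matching y values: none (0 points).
  x = 22: rhs = 18, matching y values: 8, 15 (2 points).
Total affine count: 23.
Full point count |E(F_23)| = 23 + 1 = 24.
Hasse bound: |24 − (23+1)| = |0| = 0 ≤ 2√23 ≈ 9.5917 ✓.


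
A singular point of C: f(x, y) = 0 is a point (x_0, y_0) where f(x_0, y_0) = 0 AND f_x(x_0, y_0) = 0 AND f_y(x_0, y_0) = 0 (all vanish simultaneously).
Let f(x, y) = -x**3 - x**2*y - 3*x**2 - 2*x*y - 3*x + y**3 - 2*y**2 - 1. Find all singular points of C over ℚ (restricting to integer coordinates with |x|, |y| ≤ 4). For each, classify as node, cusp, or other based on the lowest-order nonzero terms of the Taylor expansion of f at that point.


Singular points: {(-1, 1)}; classification: node.

Compute partial derivatives:
  f_x = -3*x**2 - 2*x*y - 6*x - 2*y - 3.
  f_y = -x**2 - 2*x + 3*y**2 - 4*y.
Scan x_0 ∈ {−4, ..., 4}. For each x_0, f_y(x_0, y) is a polynomial in y; find its integer roots y ∈ {−4, ..., 4}, then test f_x and f at those candidates.
  x = -4: f_y(-4, y) = 3*y**2 - 4*y - 8; no integer root y with |y| ≤ 4.
  x = -3: f_y(-3, y) = 3*y**2 - 4*y - 3; no integer root y with |y| ≤ 4.
  x = -2: f_y(-2, y) = 3*y**2 - 4*y; vanishes at y ∈ {0}. (-2, 0): f_x = -3 ≠ 0.
  x = -1: f_y(-1, y) = 3*y**2 - 4*y + 1; vanishes at y ∈ {1}. (-1, 1): f_x = 0, f = 0 — SINGULAR.
  x = 0: f_y(0, y) = 3*y**2 - 4*y; vanishes at y ∈ {0}. (0, 0): f_x = -3 ≠ 0.
  x = 1: f_y(1, y) = 3*y**2 - 4*y - 3; no integer root y with |y| ≤ 4.
  x = 2: f_y(2, y) = 3*y**2 - 4*y - 8; no integer root y with |y| ≤ 4.
  x = 3: f_y(3, y) = 3*y**2 - 4*y - 15; vanishes at y ∈ {3}. (3, 3): f_x = -72 ≠ 0.
  x = 4: f_y(4, y) = 3*y**2 - 4*y - 24; no integer root y with |y| ≤ 4.
Only singular point on the grid: (-1, 1).
Classify: substitute x = -1 + u, y = 1 + v and expand: f = -u**3 - u**2*v - u**2 + v**3 + v**2.
No constant or linear terms (consistent with a singular point). Quadratic part: -u**2 + v**2. Cubic part: -u**3 - u**2*v + v**3.
The quadratic part v**2 - u**2 = (v − u)(v + u) splits into two distinct linear factors, so there are two distinct tangent lines y − 1 = ±(x − -1) — this is a node (ordinary double point).
Classification: node.


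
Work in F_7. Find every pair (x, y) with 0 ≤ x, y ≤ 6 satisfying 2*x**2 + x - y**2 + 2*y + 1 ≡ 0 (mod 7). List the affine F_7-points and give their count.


Affine F_7-points: {(0, 4), (0, 5), (3, 4), (3, 5), (5, 0), (5, 2)}; count = 6.

For each of the 49 pairs (x, y) ∈ F_7², evaluate f(x, y) mod 7. Record the zeros.
  x = 0: [0↦1, 1↦2, 2↦1, 3↦5, 4↦0, 5↦0, 6↦5]  zeros at y ∈ {4, 5}
  x = 1: [0↦4, 1↦5, 2↦4, 3↦1, 4↦3, 5↦3, 6↦1]  zeros at y ∈ ∅
  x = 2: [0↦4, 1↦5, 2↦4, 3↦1, 4↦3, 5↦3, 6↦1]  zeros at y ∈ ∅
  x = 3: [0↦1, 1↦2, 2↦1, 3↦5, 4↦0, 5↦0, 6↦5]  zeros at y ∈ {4, 5}
  x = 4: [0↦2, 1↦3, 2↦2, 3↦6, 4↦1, 5↦1, 6↦6]  zeros at y ∈ ∅
  x = 5: [0↦0, 1↦1, 2↦0, 3↦4, 4↦6, 5↦6, 6↦4]  zeros at y ∈ {0, 2}
  x = 6: [0↦2, 1↦3, 2↦2, 3↦6, 4↦1, 5↦1, 6↦6]  zeros at y ∈ ∅
Collecting zeros: affine points = {(0, 4), (0, 5), (3, 4), (3, 5), (5, 0), (5, 2)}.
Total count |C(F_7)_aff| = 6.


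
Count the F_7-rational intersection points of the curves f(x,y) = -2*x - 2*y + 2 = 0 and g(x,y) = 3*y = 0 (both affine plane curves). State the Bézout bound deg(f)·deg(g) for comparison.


Common zeros: {(1, 0)}; count = 1; Bézout bound = 1.

deg(f) = 1, deg(g) = 1, so Bézout bound = 1.
Scan x ∈ F_7. For each x, list the y ∈ F_7 with f(x, y) ≡ 0 and those with g(x, y) ≡ 0 (mod 7); the common zeros in that column are the intersection.
  x = 0: f ≡ 0 at y ∈ {1}; g ≡ 0 at y ∈ {0}; common: ∅.
  x = 1: f ≡ 0 at y ∈ {0}; g ≡ 0 at y ∈ {0}; common: {0}.
  x = 2: f ≡ 0 at y ∈ {6}; g ≡ 0 at y ∈ {0}; common: ∅.
  x = 3: f ≡ 0 at y ∈ {5}; g ≡ 0 at y ∈ {0}; common: ∅.
  x = 4: f ≡ 0 at y ∈ {4}; g ≡ 0 at y ∈ {0}; common: ∅.
  x = 5: f ≡ 0 at y ∈ {3}; g ≡ 0 at y ∈ {0}; common: ∅.
  x = 6: f ≡ 0 at y ∈ {2}; g ≡ 0 at y ∈ {0}; common: ∅.
Collecting: common zeros = {(1, 0)}, so the count is 1.
Comparison with the Bézout bound: 1 ≤ 1 = deg(f)·deg(g), as expected for curves with no common component (the bound is attained).


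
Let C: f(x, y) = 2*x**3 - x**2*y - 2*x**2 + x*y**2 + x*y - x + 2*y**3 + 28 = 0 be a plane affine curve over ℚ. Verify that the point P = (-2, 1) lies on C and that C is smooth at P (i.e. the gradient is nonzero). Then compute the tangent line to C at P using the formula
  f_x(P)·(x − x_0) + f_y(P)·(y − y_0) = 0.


Tangent line at P: 37*x - 4*y + 78 = 0.

Step 1: f(-2, 1) = 0, so P lies on C.
Step 2: partial derivatives
  f_x(x, y) = 6*x**2 - 2*x*y - 4*x + y**2 + y - 1, f_y(x, y) = -x**2 + 2*x*y + x + 6*y**2.
  f_x(P) = 37, f_y(P) = -4 (gradient nonzero, so P is smooth).
Step 3: tangent line at P: 37·(x − -2) + -4·(y − 1) = 0.
Expanding: 37*x - 4*y + 78 = 0.


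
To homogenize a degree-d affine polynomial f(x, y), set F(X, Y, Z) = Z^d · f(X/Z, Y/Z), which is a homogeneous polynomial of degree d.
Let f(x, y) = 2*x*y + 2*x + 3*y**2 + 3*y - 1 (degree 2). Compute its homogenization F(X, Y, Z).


F(X, Y, Z) = 2*X*Y + 2*X*Z + 3*Y**2 + 3*Y*Z - Z**2

deg(f) = 2.
Substitute x = X/Z, y = Y/Z into f, then multiply by Z^2.
  monomial 2·x^1·y^1 ↦ 2·X^1·Y^1·Z^0.
  monomial 2·x^1·y^0 ↦ 2·X^1·Y^0·Z^1.
  monomial 3·x^0·y^2 ↦ 3·X^0·Y^2·Z^0.
  monomial 3·x^0·y^1 ↦ 3·X^0·Y^1·Z^1.
  monomial -1·x^0·y^0 ↦ -1·X^0·Y^0·Z^2.
Collecting: F(X, Y, Z) = 2*X*Y + 2*X*Z + 3*Y**2 + 3*Y*Z - Z**2.


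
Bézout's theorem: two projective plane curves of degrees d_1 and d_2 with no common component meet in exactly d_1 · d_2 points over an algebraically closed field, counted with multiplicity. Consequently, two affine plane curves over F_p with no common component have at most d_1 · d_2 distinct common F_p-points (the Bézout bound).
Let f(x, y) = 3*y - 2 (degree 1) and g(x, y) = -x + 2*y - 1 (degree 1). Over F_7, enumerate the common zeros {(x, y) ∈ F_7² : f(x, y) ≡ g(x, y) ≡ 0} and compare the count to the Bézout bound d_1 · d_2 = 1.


Common zeros: {(5, 3)}; count = 1; Bézout bound = 1.

deg(f) = 1, deg(g) = 1, so Bézout bound = 1.
Scan x ∈ F_7. For each x, list the y ∈ F_7 with f(x, y) ≡ 0 and those with g(x, y) ≡ 0 (mod 7); the common zeros in that column are the intersection.
  x = 0: f ≡ 0 at y ∈ {3}; g ≡ 0 at y ∈ {4}; common: ∅.
  x = 1: f ≡ 0 at y ∈ {3}; g ≡ 0 at y ∈ {1}; common: ∅.
  x = 2: f ≡ 0 at y ∈ {3}; g ≡ 0 at y ∈ {5}; common: ∅.
  x = 3: f ≡ 0 at y ∈ {3}; g ≡ 0 at y ∈ {2}; common: ∅.
  x = 4: f ≡ 0 at y ∈ {3}; g ≡ 0 at y ∈ {6}; common: ∅.
  x = 5: f ≡ 0 at y ∈ {3}; g ≡ 0 at y ∈ {3}; common: {3}.
  x = 6: f ≡ 0 at y ∈ {3}; g ≡ 0 at y ∈ {0}; common: ∅.
Collecting: common zeros = {(5, 3)}, so the count is 1.
Comparison with the Bézout bound: 1 ≤ 1 = deg(f)·deg(g), as expected for curves with no common component (the bound is attained).


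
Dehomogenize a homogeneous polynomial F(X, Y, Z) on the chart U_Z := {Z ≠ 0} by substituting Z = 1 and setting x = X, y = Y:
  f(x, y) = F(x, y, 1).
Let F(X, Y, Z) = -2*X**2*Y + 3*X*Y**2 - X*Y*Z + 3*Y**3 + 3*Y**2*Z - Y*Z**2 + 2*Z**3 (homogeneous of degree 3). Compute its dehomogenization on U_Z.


f(x, y) = -2*x**2*y + 3*x*y**2 - x*y + 3*y**3 + 3*y**2 - y + 2

On U_Z we set Z = 1. Each monomial c·X^i·Y^j·Z^k in F becomes c·x^i·y^j·1^k = c·x^i·y^j.
Substituting Z = 1: F(X, Y, 1) = -2*x**2*y + 3*x*y**2 - x*y + 3*y**3 + 3*y**2 - y + 2.
Note: deg(f) ≤ deg(F) = 3; strict inequality happens when F is divisible by Z (lost terms).


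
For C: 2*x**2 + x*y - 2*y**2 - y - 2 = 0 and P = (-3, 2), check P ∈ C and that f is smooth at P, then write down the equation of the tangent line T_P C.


Tangent line at P: -10*x - 12*y - 6 = 0.

Step 1: f(-3, 2) = 0, so P lies on C.
Step 2: partial derivatives
  f_x(x, y) = 4*x + y, f_y(x, y) = x - 4*y - 1.
  f_x(P) = -10, f_y(P) = -12 (gradient nonzero, so P is smooth).
Step 3: tangent line at P: -10·(x − -3) + -12·(y − 2) = 0.
Expanding: -10*x - 12*y - 6 = 0.


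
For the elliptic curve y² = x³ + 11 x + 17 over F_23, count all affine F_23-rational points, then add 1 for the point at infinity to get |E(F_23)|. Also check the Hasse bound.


Affine points = {(1, 11), (1, 12), (2, 1), (2, 22), (3, 10), (3, 13), (5, 6), (5, 17), (6, 0), (7, 0), (10, 0), (19, 1), (19, 22), (20, 7), (20, 16)}; affine count = 15; |E(F_23)| = 16.

Discriminant check: Δ ∝ 4a³ + 27b² = 4·11³ + 27·17² = 4·1331 + 27·289 ≡ 17 (mod 23). Nonzero ⇒ E is nonsingular.
For each x ∈ F_23, compute rhs = x³ + 11·x + 17 mod 23, then count y ∈ F_23 with y² ≡ rhs.
  x = 0: rhs = 17, matching y values: none (0 points).
  x = 1: rhs = 6, matching y values: 11, 12 (2 points).
  x = 2: rhs = 1, matching y values: 1, 22 (2 points).
  x = 3: rhs = 8, matching y values: 10, 13 (2 points).
  x = 4: rhs = 10, matching y values: none (0 points).
  x = 5: rhs = 13, matching y values: 6, 17 (2 points).
  x = 6: rhs = 0, matching y values: 0 (1 points).
  x = 7: rhs = 0, matching y values: 0 (1 points).
  x = 8: rhs = 19, matching y values: none (0 points).
  x = 9: rhs = 17, matching y values: none (0 points).
  x = 10: rhs = 0, matching y values: 0 (1 points).
  x = 11: rhs = 20, matching y values: none (0 points).
  x = 12: rhs = 14, matching y values: none (0 points).
  x = 13: rhs = 11, matching y values: none (0 points).
  x = 14: rhs = 17, matching y values: none (0 points).
  x = 15: rhs = 15, matching y values: none (0 points).
  x = 16: rhs = 11, matching y values: none (0 points).
  x = 17: rhs = 11, matching y values: none (0 points).
  x = 18: rhs = 21, matching y values: none (0 points).
  x = 19: rhs = 1, matching y values: 1, 22 (2 points).
  x = 20: rhs = 3, matching y values: 7, 16 (2 points).
  x = 21: rhs = 10, matching y values: none (0 points).
  x = 22: rhs = 5, matching y values: none (0 points).
Total affine count: 15.
Full point count |E(F_23)| = 15 + 1 = 16.
Hasse bound: |16 − (23+1)| = |-8| = 8 ≤ 2√23 ≈ 9.5917 ✓.


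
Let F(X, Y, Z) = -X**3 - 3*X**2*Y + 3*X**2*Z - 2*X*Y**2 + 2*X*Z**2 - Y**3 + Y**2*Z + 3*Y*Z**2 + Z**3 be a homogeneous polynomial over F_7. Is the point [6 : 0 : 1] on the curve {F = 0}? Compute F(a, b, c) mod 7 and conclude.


F(6,0,1) ≡ 3 (mod 7); P is NOT on the curve.

Evaluate F(6, 0, 1) term-by-term (mod 7).
  -X**3 ↦ -1·216·1·1 = -216
  -3*X**2*Y ↦ -3·36·0·1 = 0
  3*X**2*Z ↦ 3·36·1·1 = 108
  -2*X*Y**2 ↦ -2·6·0·1 = 0
  2*X*Z**2 ↦ 2·6·1·1 = 12
  -Y**3 ↦ -1·1·0·1 = 0
  Y**2*Z ↦ 1·1·0·1 = 0
  3*Y*Z**2 ↦ 3·1·0·1 = 0
  Z**3 ↦ 1·1·1·1 = 1
Sum: F(6, 0, 1) = (-216) + (0) + (108) + (0) + (12) + (0) + (0) + (0) + (1) = -95.
Reducing mod 7: -95 ≡ 3 (mod 7).
Since F(a, b, c) ≡ 3 ≠ 0 (mod 7), P does NOT lie on the curve.


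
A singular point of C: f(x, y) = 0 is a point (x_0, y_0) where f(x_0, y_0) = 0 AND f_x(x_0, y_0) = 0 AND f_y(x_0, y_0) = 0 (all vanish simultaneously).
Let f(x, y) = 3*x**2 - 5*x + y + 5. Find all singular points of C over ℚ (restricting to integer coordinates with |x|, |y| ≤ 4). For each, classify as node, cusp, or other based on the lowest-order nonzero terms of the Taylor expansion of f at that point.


No singular points in the scanned grid; C is smooth there.

Compute partial derivatives:
  f_x = 6*x - 5.
  f_y = 1.
f_y = 1 is a nonzero constant, so f_y never vanishes: no point (x, y) can satisfy f = f_x = f_y = 0. In particular no (x, y) ∈ {−4, ..., 4}² is singular; the curve is smooth.


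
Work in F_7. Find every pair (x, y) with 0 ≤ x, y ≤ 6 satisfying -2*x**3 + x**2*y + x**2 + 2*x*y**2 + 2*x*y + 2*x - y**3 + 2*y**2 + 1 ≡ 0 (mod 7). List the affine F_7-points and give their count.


Affine F_7-points: {(1, 4), (2, 0), (3, 5), (4, 1), (5, 1), (5, 3), (6, 1), (6, 3)}; count = 8.

For each of the 49 pairs (x, y) ∈ F_7², evaluate f(x, y) mod 7. Record the zeros.
  x = 0: [0↦1, 1↦2, 2↦1, 3↦6, 4↦4, 5↦3, 6↦4]  zeros at y ∈ ∅
  x = 1: [0↦2, 1↦1, 2↦2, 3↦6, 4↦0, 5↦6, 6↦4]  zeros at y ∈ {4}
  x = 2: [0↦0, 1↦6, 2↦4, 3↦2, 4↦1, 5↦2, 6↦6]  zeros at y ∈ {0}
  x = 3: [0↦4, 1↦5, 2↦2, 3↦3, 4↦2, 5↦0, 6↦5]  zeros at y ∈ {5}
  x = 4: [0↦2, 1↦0, 2↦5, 3↦4, 4↦5, 5↦2, 6↦3]  zeros at y ∈ {1}
  x = 5: [0↦3, 1↦0, 2↦1, 3↦0, 4↦5, 5↦3, 6↦2]  zeros at y ∈ {1, 3}
  x = 6: [0↦2, 1↦0, 2↦6, 3↦0, 4↦4, 5↦5, 6↦4]  zeros at y ∈ {1, 3}
Collecting zeros: affine points = {(1, 4), (2, 0), (3, 5), (4, 1), (5, 1), (5, 3), (6, 1), (6, 3)}.
Total count |C(F_7)_aff| = 8.


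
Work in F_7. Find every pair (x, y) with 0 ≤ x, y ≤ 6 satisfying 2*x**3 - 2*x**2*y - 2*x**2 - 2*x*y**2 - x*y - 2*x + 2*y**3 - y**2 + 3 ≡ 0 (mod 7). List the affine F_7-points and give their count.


Affine F_7-points: {(0, 6), (1, 5), (2, 0), (2, 3), (3, 1), (3, 2), (3, 4), (4, 0)}; count = 8.

For each of the 49 pairs (x, y) ∈ F_7², evaluate f(x, y) mod 7. Record the zeros.
  x = 0: [0↦3, 1↦4, 2↦1, 3↦6, 4↦3, 5↦4, 6↦0]  zeros at y ∈ {6}
  x = 1: [0↦1, 1↦4, 2↦6, 3↦5, 4↦6, 5↦0, 6↦6]  zeros at y ∈ {5}
  x = 2: [0↦0, 1↦1, 2↦4, 3↦0, 4↦1, 5↦5, 6↦3]  zeros at y ∈ {0, 3}
  x = 3: [0↦5, 1↦0, 2↦0, 3↦3, 4↦0, 5↦3, 6↦3]  zeros at y ∈ {1, 2, 4}
  x = 4: [0↦0, 1↦6, 2↦6, 3↦5, 4↦1, 5↦6, 6↦4]  zeros at y ∈ {0}
  x = 5: [0↦4, 1↦3, 2↦6, 3↦4, 4↦2, 5↦5, 6↦4]  zeros at y ∈ ∅
  x = 6: [0↦1, 1↦3, 2↦5, 3↦5, 4↦1, 5↦5, 6↦1]  zeros at y ∈ ∅
Collecting zeros: affine points = {(0, 6), (1, 5), (2, 0), (2, 3), (3, 1), (3, 2), (3, 4), (4, 0)}.
Total count |C(F_7)_aff| = 8.


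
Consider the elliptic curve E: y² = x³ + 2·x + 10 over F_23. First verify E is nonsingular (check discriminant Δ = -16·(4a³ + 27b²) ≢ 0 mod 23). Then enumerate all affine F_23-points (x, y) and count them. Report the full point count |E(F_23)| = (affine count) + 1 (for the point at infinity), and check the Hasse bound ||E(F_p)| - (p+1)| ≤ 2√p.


Affine points = {(1, 6), (1, 17), (4, 6), (4, 17), (6, 10), (6, 13), (8, 3), (8, 20), (10, 8), (10, 15), (11, 11), (11, 12), (13, 5), (13, 18), (17, 9), (17, 14), (18, 6), (18, 17), (20, 0)}; affine count = 19; |E(F_23)| = 20.

Discriminant check: Δ ∝ 4a³ + 27b² = 4·2³ + 27·10² = 4·8 + 27·100 ≡ 18 (mod 23). Nonzero ⇒ E is nonsingular.
For each x ∈ F_23, compute rhs = x³ + 2·x + 10 mod 23, then count y ∈ F_23 with y² ≡ rhs.
  x = 0: rhs = 10, matching y values: none (0 points).
  x = 1: rhs = 13, matching y values: 6, 17 (2 points).
  x = 2: rhs = 22, matching y values: none (0 points).
  x = 3: rhs = 20, matching y values: none (0 points).
  x = 4: rhs = 13, matching y values: 6, 17 (2 points).
  x = 5: rhs = 7, matching y values: none (0 points).
  x = 6: rhs = 8, matching y values: 10, 13 (2 points).
  x = 7: rhs = 22, matching y values: none (0 points).
  x = 8: rhs = 9, matching y values: 3, 20 (2 points).
  x = 9: rhs = 21, matching y values: none (0 points).
  x = 10: rhs = 18, matching y values: 8, 15 (2 points).
  x = 11: rhs = 6, matching y values: 11, 12 (2 points).
  x = 12: rhs = 14, matching y values: none (0 points).
  x = 13: rhs = 2, matching y values: 5, 18 (2 points).
  x = 14: rhs = 22, matching y values: none (0 points).
  x = 15: rhs = 11, matching y values: none (0 points).
  x = 16: rhs = 21, matching y values: none (0 points).
  x = 17: rhs = 12, matching y values: 9, 14 (2 points).
  x = 18: rhs = 13, matching y values: 6, 17 (2 points).
  x = 19: rhs = 7, matching y values: none (0 points).
  x = 20: rhs = 0, matching y values: 0 (1 points).
  x = 21: rhs = 21, matching y values: none (0 points).
  x = 22: rhs = 7, matching y values: none (0 points).
Total affine count: 19.
Full point count |E(F_23)| = 19 + 1 = 20.
Hasse bound: |20 − (23+1)| = |-4| = 4 ≤ 2√23 ≈ 9.5917 ✓.


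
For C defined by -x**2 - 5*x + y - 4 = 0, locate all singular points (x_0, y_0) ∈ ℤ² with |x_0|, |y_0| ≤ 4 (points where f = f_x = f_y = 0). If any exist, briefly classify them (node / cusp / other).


No singular points in the scanned grid; C is smooth there.

Compute partial derivatives:
  f_x = -2*x - 5.
  f_y = 1.
f_y = 1 is a nonzero constant, so f_y never vanishes: no point (x, y) can satisfy f = f_x = f_y = 0. In particular no (x, y) ∈ {−4, ..., 4}² is singular; the curve is smooth.


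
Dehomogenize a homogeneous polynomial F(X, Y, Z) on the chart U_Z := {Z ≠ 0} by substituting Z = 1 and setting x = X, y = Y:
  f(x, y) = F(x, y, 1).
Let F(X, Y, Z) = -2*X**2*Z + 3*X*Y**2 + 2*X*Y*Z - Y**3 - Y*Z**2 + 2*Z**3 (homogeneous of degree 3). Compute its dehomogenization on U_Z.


f(x, y) = -2*x**2 + 3*x*y**2 + 2*x*y - y**3 - y + 2

On U_Z we set Z = 1. Each monomial c·X^i·Y^j·Z^k in F becomes c·x^i·y^j·1^k = c·x^i·y^j.
Substituting Z = 1: F(X, Y, 1) = -2*x**2 + 3*x*y**2 + 2*x*y - y**3 - y + 2.
Note: deg(f) ≤ deg(F) = 3; strict inequality happens when F is divisible by Z (lost terms).


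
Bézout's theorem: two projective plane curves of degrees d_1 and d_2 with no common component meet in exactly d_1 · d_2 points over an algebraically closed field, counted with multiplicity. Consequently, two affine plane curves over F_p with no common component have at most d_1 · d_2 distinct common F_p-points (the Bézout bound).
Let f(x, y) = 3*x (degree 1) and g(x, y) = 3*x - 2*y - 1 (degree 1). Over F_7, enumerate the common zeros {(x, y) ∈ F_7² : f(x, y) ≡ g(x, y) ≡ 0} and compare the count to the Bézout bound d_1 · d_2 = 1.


Common zeros: {(0, 3)}; count = 1; Bézout bound = 1.

deg(f) = 1, deg(g) = 1, so Bézout bound = 1.
Scan x ∈ F_7. For each x, list the y ∈ F_7 with f(x, y) ≡ 0 and those with g(x, y) ≡ 0 (mod 7); the common zeros in that column are the intersection.
  x = 0: f ≡ 0 at y ∈ {0, 1, 2, 3, 4, 5, 6}; g ≡ 0 at y ∈ {3}; common: {3}.
  x = 1: f ≡ 0 at y ∈ ∅; g ≡ 0 at y ∈ {1}; common: ∅.
  x = 2: f ≡ 0 at y ∈ ∅; g ≡ 0 at y ∈ {6}; common: ∅.
  x = 3: f ≡ 0 at y ∈ ∅; g ≡ 0 at y ∈ {4}; common: ∅.
  x = 4: f ≡ 0 at y ∈ ∅; g ≡ 0 at y ∈ {2}; common: ∅.
  x = 5: f ≡ 0 at y ∈ ∅; g ≡ 0 at y ∈ {0}; common: ∅.
  x = 6: f ≡ 0 at y ∈ ∅; g ≡ 0 at y ∈ {5}; common: ∅.
Collecting: common zeros = {(0, 3)}, so the count is 1.
Comparison with the Bézout bound: 1 ≤ 1 = deg(f)·deg(g), as expected for curves with no common component (the bound is attained).


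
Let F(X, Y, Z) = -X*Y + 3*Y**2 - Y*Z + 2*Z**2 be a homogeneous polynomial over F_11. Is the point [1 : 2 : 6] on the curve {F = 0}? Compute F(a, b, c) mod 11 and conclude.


F(1,2,6) ≡ 4 (mod 11); P is NOT on the curve.

Evaluate F(1, 2, 6) term-by-term (mod 11).
  -X*Y ↦ -1·1·2·1 = -2
  3*Y**2 ↦ 3·1·4·1 = 12
  -Y*Z ↦ -1·1·2·6 = -12
  2*Z**2 ↦ 2·1·1·36 = 72
Sum: F(1, 2, 6) = (-2) + (12) + (-12) + (72) = 70.
Reducing mod 11: 70 ≡ 4 (mod 11).
Since F(a, b, c) ≡ 4 ≠ 0 (mod 11), P does NOT lie on the curve.


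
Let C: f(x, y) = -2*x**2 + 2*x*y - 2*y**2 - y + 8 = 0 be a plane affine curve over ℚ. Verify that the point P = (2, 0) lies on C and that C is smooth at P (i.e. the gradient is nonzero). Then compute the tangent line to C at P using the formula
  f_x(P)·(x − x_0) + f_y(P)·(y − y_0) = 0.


Tangent line at P: -8*x + 3*y + 16 = 0.

Step 1: f(2, 0) = 0, so P lies on C.
Step 2: partial derivatives
  f_x(x, y) = -4*x + 2*y, f_y(x, y) = 2*x - 4*y - 1.
  f_x(P) = -8, f_y(P) = 3 (gradient nonzero, so P is smooth).
Step 3: tangent line at P: -8·(x − 2) + 3·(y − 0) = 0.
Expanding: -8*x + 3*y + 16 = 0.


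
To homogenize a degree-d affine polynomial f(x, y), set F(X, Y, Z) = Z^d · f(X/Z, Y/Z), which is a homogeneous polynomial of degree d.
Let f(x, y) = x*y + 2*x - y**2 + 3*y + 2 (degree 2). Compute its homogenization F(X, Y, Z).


F(X, Y, Z) = X*Y + 2*X*Z - Y**2 + 3*Y*Z + 2*Z**2

deg(f) = 2.
Substitute x = X/Z, y = Y/Z into f, then multiply by Z^2.
  monomial 1·x^1·y^1 ↦ 1·X^1·Y^1·Z^0.
  monomial 2·x^1·y^0 ↦ 2·X^1·Y^0·Z^1.
  monomial -1·x^0·y^2 ↦ -1·X^0·Y^2·Z^0.
  monomial 3·x^0·y^1 ↦ 3·X^0·Y^1·Z^1.
  monomial 2·x^0·y^0 ↦ 2·X^0·Y^0·Z^2.
Collecting: F(X, Y, Z) = X*Y + 2*X*Z - Y**2 + 3*Y*Z + 2*Z**2.


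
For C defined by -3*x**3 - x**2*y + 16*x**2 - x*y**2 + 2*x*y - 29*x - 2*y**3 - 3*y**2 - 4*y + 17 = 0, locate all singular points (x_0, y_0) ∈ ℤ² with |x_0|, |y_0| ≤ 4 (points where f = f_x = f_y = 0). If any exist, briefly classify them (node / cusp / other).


Singular points: {(2, -1)}; classification: node.

Compute partial derivatives:
  f_x = -9*x**2 - 2*x*y + 32*x - y**2 + 2*y - 29.
  f_y = -x**2 - 2*x*y + 2*x - 6*y**2 - 6*y - 4.
Scan x_0 ∈ {−4, ..., 4}. For each x_0, f_y(x_0, y) is a polynomial in y; find its integer roots y ∈ {−4, ..., 4}, then test f_x and f at those candidates.
  x = -4: f_y(-4, y) = -6*y**2 + 2*y - 28; no integer root y with |y| ≤ 4.
  x = -3: f_y(-3, y) = -6*y**2 - 19; no integer root y with |y| ≤ 4.
  x = -2: f_y(-2, y) = -6*y**2 - 2*y - 12; no integer root y with |y| ≤ 4.
  x = -1: f_y(-1, y) = -6*y**2 - 4*y - 7; no integer root y with |y| ≤ 4.
  x = 0: f_y(0, y) = -6*y**2 - 6*y - 4; no integer root y with |y| ≤ 4.
  x = 1: f_y(1, y) = -6*y**2 - 8*y - 3; no integer root y with |y| ≤ 4.
  x = 2: f_y(2, y) = -6*y**2 - 10*y - 4; vanishes at y ∈ {-1}. (2, -1): f_x = 0, f = 0 — SINGULAR.
  x = 3: f_y(3, y) = -6*y**2 - 12*y - 7; no integer root y with |y| ≤ 4.
  x = 4: f_y(4, y) = -6*y**2 - 14*y - 12; no integer root y with |y| ≤ 4.
Only singular point on the grid: (2, -1).
Classify: substitute x = 2 + u, y = -1 + v and expand: f = -3*u**3 - u**2*v - u**2 - u*v**2 - 2*v**3 + v**2.
No constant or linear terms (consistent with a singular point). Quadratic part: -u**2 + v**2. Cubic part: -3*u**3 - u**2*v - u*v**2 - 2*v**3.
The quadratic part v**2 - u**2 = (v − u)(v + u) splits into two distinct linear factors, so there are two distinct tangent lines y − -1 = ±(x − 2) — this is a node (ordinary double point).
Classification: node.


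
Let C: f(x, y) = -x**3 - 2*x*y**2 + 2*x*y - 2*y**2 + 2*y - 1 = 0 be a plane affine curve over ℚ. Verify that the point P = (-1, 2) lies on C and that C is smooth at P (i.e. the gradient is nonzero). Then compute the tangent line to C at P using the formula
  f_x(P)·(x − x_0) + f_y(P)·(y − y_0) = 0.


Tangent line at P: -7*x - 7 = 0.

Step 1: f(-1, 2) = 0, so P lies on C.
Step 2: partial derivatives
  f_x(x, y) = -3*x**2 - 2*y**2 + 2*y, f_y(x, y) = -4*x*y + 2*x - 4*y + 2.
  f_x(P) = -7, f_y(P) = 0 (gradient nonzero, so P is smooth).
Step 3: tangent line at P: -7·(x − -1) + 0·(y − 2) = 0.
Expanding: -7*x - 7 = 0.


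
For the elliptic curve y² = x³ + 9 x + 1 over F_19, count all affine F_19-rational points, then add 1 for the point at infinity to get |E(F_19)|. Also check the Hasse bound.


Affine points = {(0, 1), (0, 18), (1, 7), (1, 12), (3, 6), (3, 13), (4, 5), (4, 14), (5, 0), (6, 9), (6, 10), (11, 5), (11, 14), (13, 4), (13, 15), (16, 2), (16, 17)}; affine count = 17; |E(F_19)| = 18.

Discriminant check: Δ ∝ 4a³ + 27b² = 4·9³ + 27·1² = 4·729 + 27·1 ≡ 17 (mod 19). Nonzero ⇒ E is nonsingular.
For each x ∈ F_19, compute rhs = x³ + 9·x + 1 mod 19, then count y ∈ F_19 with y² ≡ rhs.
  x = 0: rhs = 1, matching y values: 1, 18 (2 points).
  x = 1: rhs = 11, matching y values: 7, 12 (2 points).
  x = 2: rhs = 8, matching y values: none (0 points).
  x = 3: rhs = 17, matching y values: 6, 13 (2 points).
  x = 4: rhs = 6, matching y values: 5, 14 (2 points).
  x = 5: rhs = 0, matching y values: 0 (1 points).
  x = 6: rhs = 5, matching y values: 9, 10 (2 points).
  x = 7: rhs = 8, matching y values: none (0 points).
  x = 8: rhs = 15, matching y values: none (0 points).
  x = 9: rhs = 13, matching y values: none (0 points).
  x = 10: rhs = 8, matching y values: none (0 points).
  x = 11: rhs = 6, matching y values: 5, 14 (2 points).
  x = 12: rhs = 13, matching y values: none (0 points).
  x = 13: rhs = 16, matching y values: 4, 15 (2 points).
  x = 14: rhs = 2, matching y values: none (0 points).
  x = 15: rhs = 15, matching y values: none (0 points).
  x = 16: rhs = 4, matching y values: 2, 17 (2 points).
  x = 17: rhs = 13, matching y values: none (0 points).
  x = 18: rhs = 10, matching y values: none (0 points).
Total affine count: 17.
Full point count |E(F_19)| = 17 + 1 = 18.
Hasse bound: |18 − (19+1)| = |-2| = 2 ≤ 2√19 ≈ 8.7178 ✓.


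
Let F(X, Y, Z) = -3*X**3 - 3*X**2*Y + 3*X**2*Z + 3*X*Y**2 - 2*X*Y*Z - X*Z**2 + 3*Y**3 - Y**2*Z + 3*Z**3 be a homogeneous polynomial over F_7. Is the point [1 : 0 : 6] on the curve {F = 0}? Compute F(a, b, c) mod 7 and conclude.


F(1,0,6) ≡ 4 (mod 7); P is NOT on the curve.

Evaluate F(1, 0, 6) term-by-term (mod 7).
  -3*X**3 ↦ -3·1·1·1 = -3
  -3*X**2*Y ↦ -3·1·0·1 = 0
  3*X**2*Z ↦ 3·1·1·6 = 18
  3*X*Y**2 ↦ 3·1·0·1 = 0
  -2*X*Y*Z ↦ -2·1·0·6 = 0
  -X*Z**2 ↦ -1·1·1·36 = -36
  3*Y**3 ↦ 3·1·0·1 = 0
  -Y**2*Z ↦ -1·1·0·6 = 0
  3*Z**3 ↦ 3·1·1·216 = 648
Sum: F(1, 0, 6) = (-3) + (0) + (18) + (0) + (0) + (-36) + (0) + (0) + (648) = 627.
Reducing mod 7: 627 ≡ 4 (mod 7).
Since F(a, b, c) ≡ 4 ≠ 0 (mod 7), P does NOT lie on the curve.


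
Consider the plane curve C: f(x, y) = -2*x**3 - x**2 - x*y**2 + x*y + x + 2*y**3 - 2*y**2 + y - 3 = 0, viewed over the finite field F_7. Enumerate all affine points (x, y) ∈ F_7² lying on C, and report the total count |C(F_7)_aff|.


Affine F_7-points: {(0, 2), (1, 3), (2, 0), (3, 0), (3, 3), (4, 4), (5, 0), (5, 2), (5, 5), (6, 3)}; count = 10.

For each of the 49 pairs (x, y) ∈ F_7², evaluate f(x, y) mod 7. Record the zeros.
  x = 0: [0↦4, 1↦5, 2↦0, 3↦1, 4↦6, 5↦6, 6↦6]  zeros at y ∈ {2}
  x = 1: [0↦2, 1↦3, 2↦3, 3↦0, 4↦6, 5↦5, 6↦2]  zeros at y ∈ {3}
  x = 2: [0↦0, 1↦1, 2↦6, 3↦6, 4↦6, 5↦4, 6↦5]  zeros at y ∈ {0}
  x = 3: [0↦0, 1↦1, 2↦4, 3↦0, 4↦1, 5↦5, 6↦3]  zeros at y ∈ {0, 3}
  x = 4: [0↦4, 1↦5, 2↦6, 3↦5, 4↦0, 5↦3, 6↦5]  zeros at y ∈ {4}
  x = 5: [0↦0, 1↦1, 2↦0, 3↦2, 4↦5, 5↦0, 6↦6]  zeros at y ∈ {0, 2, 5}
  x = 6: [0↦4, 1↦5, 2↦2, 3↦0, 4↦4, 5↦5, 6↦1]  zeros at y ∈ {3}
Collecting zeros: affine points = {(0, 2), (1, 3), (2, 0), (3, 0), (3, 3), (4, 4), (5, 0), (5, 2), (5, 5), (6, 3)}.
Total count |C(F_7)_aff| = 10.


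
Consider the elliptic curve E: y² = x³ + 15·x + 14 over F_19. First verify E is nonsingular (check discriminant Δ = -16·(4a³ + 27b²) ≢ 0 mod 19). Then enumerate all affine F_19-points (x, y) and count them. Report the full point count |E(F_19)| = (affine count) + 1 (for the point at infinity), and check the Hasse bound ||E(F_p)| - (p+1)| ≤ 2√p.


Affine points = {(1, 7), (1, 12), (4, 9), (4, 10), (5, 9), (5, 10), (6, 4), (6, 15), (7, 5), (7, 14), (8, 0), (9, 2), (9, 17), (10, 9), (10, 10), (11, 3), (11, 16), (14, 2), (14, 17), (15, 2), (15, 17), (18, 6), (18, 13)}; affine count = 23; |E(F_19)| = 24.

Discriminant check: Δ ∝ 4a³ + 27b² = 4·15³ + 27·14² = 4·3375 + 27·196 ≡ 1 (mod 19). Nonzero ⇒ E is nonsingular.
For each x ∈ F_19, compute rhs = x³ + 15·x + 14 mod 19, then count y ∈ F_19 with y² ≡ rhs.
  x = 0: rhs = 14, matching y values: none (0 points).
  x = 1: rhs = 11, matching y values: 7, 12 (2 points).
  x = 2: rhs = 14, matching y values: none (0 points).
  x = 3: rhs = 10, matching y values: none (0 points).
  x = 4: rhs = 5, matching y values: 9, 10 (2 points).
  x = 5: rhs = 5, matching y values: 9, 10 (2 points).
  x = 6: rhs = 16, matching y values: 4, 15 (2 points).
  x = 7: rhs = 6, matching y values: 5, 14 (2 points).
  x = 8: rhs = 0, matching y values: 0 (1 points).
  x = 9: rhs = 4, matching y values: 2, 17 (2 points).
  x = 10: rhs = 5, matching y values: 9, 10 (2 points).
  x = 11: rhs = 9, matching y values: 3, 16 (2 points).
  x = 12: rhs = 3, matching y values: none (0 points).
  x = 13: rhs = 12, matching y values: none (0 points).
  x = 14: rhs = 4, matching y values: 2, 17 (2 points).
  x = 15: rhs = 4, matching y values: 2, 17 (2 points).
  x = 16: rhs = 18, matching y values: none (0 points).
  x = 17: rhs = 14, matching y values: none (0 points).
  x = 18: rhs = 17, matching y values: 6, 13 (2 points).
Total affine count: 23.
Full point count |E(F_19)| = 23 + 1 = 24.
Hasse bound: |24 − (19+1)| = |4| = 4 ≤ 2√19 ≈ 8.7178 ✓.


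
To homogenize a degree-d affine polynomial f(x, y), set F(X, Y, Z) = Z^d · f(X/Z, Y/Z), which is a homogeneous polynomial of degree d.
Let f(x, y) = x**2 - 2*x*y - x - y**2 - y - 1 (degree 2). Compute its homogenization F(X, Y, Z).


F(X, Y, Z) = X**2 - 2*X*Y - X*Z - Y**2 - Y*Z - Z**2

deg(f) = 2.
Substitute x = X/Z, y = Y/Z into f, then multiply by Z^2.
  monomial 1·x^2·y^0 ↦ 1·X^2·Y^0·Z^0.
  monomial -2·x^1·y^1 ↦ -2·X^1·Y^1·Z^0.
  monomial -1·x^1·y^0 ↦ -1·X^1·Y^0·Z^1.
  monomial -1·x^0·y^2 ↦ -1·X^0·Y^2·Z^0.
  monomial -1·x^0·y^1 ↦ -1·X^0·Y^1·Z^1.
  monomial -1·x^0·y^0 ↦ -1·X^0·Y^0·Z^2.
Collecting: F(X, Y, Z) = X**2 - 2*X*Y - X*Z - Y**2 - Y*Z - Z**2.


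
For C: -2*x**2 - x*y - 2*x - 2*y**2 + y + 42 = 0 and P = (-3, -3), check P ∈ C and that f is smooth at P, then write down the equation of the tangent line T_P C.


Tangent line at P: 13*x + 16*y + 87 = 0.

Step 1: f(-3, -3) = 0, so P lies on C.
Step 2: partial derivatives
  f_x(x, y) = -4*x - y - 2, f_y(x, y) = -x - 4*y + 1.
  f_x(P) = 13, f_y(P) = 16 (gradient nonzero, so P is smooth).
Step 3: tangent line at P: 13·(x − -3) + 16·(y − -3) = 0.
Expanding: 13*x + 16*y + 87 = 0.


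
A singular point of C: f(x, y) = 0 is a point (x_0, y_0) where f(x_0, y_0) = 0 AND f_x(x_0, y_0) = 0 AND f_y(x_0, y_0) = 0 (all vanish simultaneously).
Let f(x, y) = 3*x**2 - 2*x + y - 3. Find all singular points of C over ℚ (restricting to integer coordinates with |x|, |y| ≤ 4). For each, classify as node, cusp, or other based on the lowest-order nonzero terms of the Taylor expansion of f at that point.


No singular points in the scanned grid; C is smooth there.

Compute partial derivatives:
  f_x = 6*x - 2.
  f_y = 1.
f_y = 1 is a nonzero constant, so f_y never vanishes: no point (x, y) can satisfy f = f_x = f_y = 0. In particular no (x, y) ∈ {−4, ..., 4}² is singular; the curve is smooth.


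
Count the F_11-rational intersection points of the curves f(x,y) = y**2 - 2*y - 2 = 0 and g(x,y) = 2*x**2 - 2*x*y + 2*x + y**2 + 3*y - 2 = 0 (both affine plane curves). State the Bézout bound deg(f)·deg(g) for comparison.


Common zeros: {(1, 6), (4, 6)}; count = 2; Bézout bound = 4.

deg(f) = 2, deg(g) = 2, so Bézout bound = 4.
Scan x ∈ F_11. For each x, list the y ∈ F_11 with f(x, y) ≡ 0 and those with g(x, y) ≡ 0 (mod 11); the common zeros in that column are the intersection.
  x = 0: f ≡ 0 at y ∈ {6, 7}; g ≡ 0 at y ∈ ∅; common: ∅.
  x = 1: f ≡ 0 at y ∈ {6, 7}; g ≡ 0 at y ∈ {4, 6}; common: {6}.
  x = 2: f ≡ 0 at y ∈ {6, 7}; g ≡ 0 at y ∈ {4, 8}; common: ∅.
  x = 3: f ≡ 0 at y ∈ {6, 7}; g ≡ 0 at y ∈ {0, 3}; common: ∅.
  x = 4: f ≡ 0 at y ∈ {6, 7}; g ≡ 0 at y ∈ {6, 10}; common: {6}.
  x = 5: f ≡ 0 at y ∈ {6, 7}; g ≡ 0 at y ∈ {8, 10}; common: ∅.
  x = 6: f ≡ 0 at y ∈ {6, 7}; g ≡ 0 at y ∈ ∅; common: ∅.
  x = 7: f ≡ 0 at y ∈ {6, 7}; g ≡ 0 at y ∈ {0}; common: ∅.
  x = 8: f ≡ 0 at y ∈ {6, 7}; g ≡ 0 at y ∈ ∅; common: ∅.
  x = 9: f ≡ 0 at y ∈ {6, 7}; g ≡ 0 at y ∈ ∅; common: ∅.
  x = 10: f ≡ 0 at y ∈ {6, 7}; g ≡ 0 at y ∈ {3}; common: ∅.
Collecting: common zeros = {(1, 6), (4, 6)}, so the count is 2.
Comparison with the Bézout bound: 2 ≤ 4 = deg(f)·deg(g), as expected for curves with no common component (the affine F_11-count falls short of the bound because intersections may lie at infinity, over extension fields, or carry multiplicity).
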